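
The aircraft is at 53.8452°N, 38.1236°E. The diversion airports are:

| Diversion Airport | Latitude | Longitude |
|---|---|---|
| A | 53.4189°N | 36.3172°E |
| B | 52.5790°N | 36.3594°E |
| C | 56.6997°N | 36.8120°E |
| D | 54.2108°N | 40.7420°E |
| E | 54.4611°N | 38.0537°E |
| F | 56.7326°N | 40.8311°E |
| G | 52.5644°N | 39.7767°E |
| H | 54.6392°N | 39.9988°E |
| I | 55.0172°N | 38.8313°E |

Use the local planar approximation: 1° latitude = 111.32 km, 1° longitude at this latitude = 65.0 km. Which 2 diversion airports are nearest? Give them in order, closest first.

E, A

Distances from 53.8452°N, 38.1236°E:
A: √((-0.4263·111.32)² + (-1.8064·65.0)²) = √(2252.044981 + 13786.517056) = 126.6434 km
B: √((-1.2662·111.32)² + (-1.7642·65.0)²) = √(19867.856461 + 13149.896929) = 181.7079 km
C: √((2.8545·111.32)² + (-1.3116·65.0)²) = √(100973.286037 + 7268.244516) = 329.0008 km
D: √((0.3656·111.32)² + (2.6184·65.0)²) = √(1656.375391 + 28966.678416) = 174.9944 km
E: √((0.6159·111.32)² + (-0.0699·65.0)²) = √(4700.746199 + 20.643392) = 68.7124 km
F: √((2.8874·111.32)² + (2.7075·65.0)²) = √(103314.267194 + 30971.600156) = 366.4504 km
G: √((-1.2808·111.32)² + (1.6531·65.0)²) = √(20328.673147 + 11545.824852) = 178.5343 km
H: √((0.7940·111.32)² + (1.8752·65.0)²) = √(7812.452686 + 14856.684544) = 150.5627 km
I: √((1.1720·111.32)² + (0.7077·65.0)²) = √(17021.648526 + 2116.046000) = 138.3391 km
Sorted: E (68.7124 km) < A (126.6434 km) < I (138.3391 km) < H (150.5627 km) < …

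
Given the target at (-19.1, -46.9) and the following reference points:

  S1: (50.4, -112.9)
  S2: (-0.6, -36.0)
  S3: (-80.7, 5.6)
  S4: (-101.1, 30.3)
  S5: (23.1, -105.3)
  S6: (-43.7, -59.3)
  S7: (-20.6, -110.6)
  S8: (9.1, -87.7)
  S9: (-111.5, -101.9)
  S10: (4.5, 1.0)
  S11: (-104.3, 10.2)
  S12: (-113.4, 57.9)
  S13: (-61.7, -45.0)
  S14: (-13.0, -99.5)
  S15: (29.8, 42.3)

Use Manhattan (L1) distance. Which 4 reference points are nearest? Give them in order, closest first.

S2, S6, S13, S14

Distances from (-19.1, -46.9):
S1: |69.5| + |-66.0| = 69.5 + 66.0 = 135.5
S2: |18.5| + |10.9| = 18.5 + 10.9 = 29.4
S3: |-61.6| + |52.5| = 61.6 + 52.5 = 114.1
S4: |-82.0| + |77.2| = 82.0 + 77.2 = 159.2
S5: |42.2| + |-58.4| = 42.2 + 58.4 = 100.6
S6: |-24.6| + |-12.4| = 24.6 + 12.4 = 37.0
S7: |-1.5| + |-63.7| = 1.5 + 63.7 = 65.2
S8: |28.2| + |-40.8| = 28.2 + 40.8 = 69.0
S9: |-92.4| + |-55.0| = 92.4 + 55.0 = 147.4
S10: |23.6| + |47.9| = 23.6 + 47.9 = 71.5
S11: |-85.2| + |57.1| = 85.2 + 57.1 = 142.3
S12: |-94.3| + |104.8| = 94.3 + 104.8 = 199.1
S13: |-42.6| + |1.9| = 42.6 + 1.9 = 44.5
S14: |6.1| + |-52.6| = 6.1 + 52.6 = 58.7
S15: |48.9| + |89.2| = 48.9 + 89.2 = 138.1
Sorted: S2 (29.4) < S6 (37.0) < S13 (44.5) < S14 (58.7) < S7 (65.2) < S8 (69.0) < …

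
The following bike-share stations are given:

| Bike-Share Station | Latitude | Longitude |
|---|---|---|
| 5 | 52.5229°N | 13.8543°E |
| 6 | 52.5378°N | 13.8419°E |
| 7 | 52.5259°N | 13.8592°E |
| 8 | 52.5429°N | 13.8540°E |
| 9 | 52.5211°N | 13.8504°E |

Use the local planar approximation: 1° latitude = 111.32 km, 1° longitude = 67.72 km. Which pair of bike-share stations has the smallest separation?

Pairwise distances:
5–9: √((-0.0018·111.32)² + (-0.0039·67.72)²) = √(0.040151 + 0.069753) = 0.3315 km
5–7: √((0.0030·111.32)² + (0.0049·67.72)²) = √(0.111529 + 0.110110) = 0.4708 km
7–9: √((-0.0048·111.32)² + (-0.0088·67.72)²) = √(0.285515 + 0.355140) = 0.8004 km
6–8: √((0.0051·111.32)² + (0.0121·67.72)²) = √(0.322320 + 0.671436) = 0.9969 km
6–7: √((-0.0119·111.32)² + (0.0173·67.72)²) = √(1.754851 + 1.372543) = 1.7684 km
5–6: √((0.0149·111.32)² + (-0.0124·67.72)²) = √(2.751180 + 0.705143) = 1.8591 km
7–8: √((0.0170·111.32)² + (-0.0052·67.72)²) = √(3.581329 + 0.124005) = 1.9249 km
6–9: √((-0.0167·111.32)² + (0.0085·67.72)²) = √(3.456045 + 0.331338) = 1.9461 km
5–8: √((0.0200·111.32)² + (-0.0003·67.72)²) = √(4.956857 + 0.000413) = 2.2265 km
8–9: √((-0.0218·111.32)² + (-0.0036·67.72)²) = √(5.889242 + 0.059435) = 2.4390 km
Closest pair: 5–9 at 0.3315 km.

5 and 9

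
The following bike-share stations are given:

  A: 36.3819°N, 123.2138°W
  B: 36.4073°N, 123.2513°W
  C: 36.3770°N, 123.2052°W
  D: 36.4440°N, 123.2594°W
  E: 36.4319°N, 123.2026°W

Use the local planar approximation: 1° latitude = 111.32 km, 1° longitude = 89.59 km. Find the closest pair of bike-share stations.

A and C

Pairwise distances:
A–B: 4.3911 km
A–C: 0.9440 km
A–D: 8.0299 km
A–E: 5.6557 km
B–C: 5.3324 km
B–D: 4.1494 km
B–E: 5.1512 km
C–D: 8.8998 km
C–E: 6.1159 km
D–E: 5.2640 km
Closest pair: A–C at 0.9440 km.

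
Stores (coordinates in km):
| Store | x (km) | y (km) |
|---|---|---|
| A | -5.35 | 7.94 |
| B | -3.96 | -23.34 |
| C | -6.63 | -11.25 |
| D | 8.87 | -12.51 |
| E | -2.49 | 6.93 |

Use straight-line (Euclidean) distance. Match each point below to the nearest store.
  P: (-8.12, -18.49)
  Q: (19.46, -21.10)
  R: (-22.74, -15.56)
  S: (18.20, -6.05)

P at (-8.12, -18.49):
  A: 26.57 km
  B: 6.39 km
  C: 7.39 km
  D: 18.01 km
  E: 26.04 km
  → nearest: B (6.39 km)
Q at (19.46, -21.10):
  A: 38.19 km
  B: 23.53 km
  C: 27.89 km
  D: 13.64 km
  E: 35.60 km
  → nearest: D (13.64 km)
R at (-22.74, -15.56):
  A: 29.23 km
  B: 20.33 km
  C: 16.68 km
  D: 31.76 km
  E: 30.26 km
  → nearest: C (16.68 km)
S at (18.20, -6.05):
  A: 27.39 km
  B: 28.11 km
  C: 25.37 km
  D: 11.35 km
  E: 24.42 km
  → nearest: D (11.35 km)

P→B; Q→D; R→C; S→D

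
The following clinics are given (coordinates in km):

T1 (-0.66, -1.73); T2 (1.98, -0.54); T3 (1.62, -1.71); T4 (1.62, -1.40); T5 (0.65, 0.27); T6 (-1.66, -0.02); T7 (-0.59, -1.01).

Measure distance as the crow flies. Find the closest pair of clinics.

T3 and T4

Pairwise distances:
T1–T2: 2.90 km
T1–T3: 2.28 km
T1–T4: 2.30 km
T1–T5: 2.39 km
T1–T6: 1.98 km
T1–T7: 0.72 km
T2–T3: 1.22 km
T2–T4: 0.93 km
T2–T5: 1.56 km
T2–T6: 3.68 km
T2–T7: 2.61 km
T3–T4: 0.31 km
T3–T5: 2.20 km
T3–T6: 3.69 km
T3–T7: 2.32 km
T4–T5: 1.93 km
T4–T6: 3.56 km
T4–T7: 2.24 km
T5–T6: 2.33 km
T5–T7: 1.78 km
T6–T7: 1.46 km
Closest pair: T3–T4 at 0.31 km.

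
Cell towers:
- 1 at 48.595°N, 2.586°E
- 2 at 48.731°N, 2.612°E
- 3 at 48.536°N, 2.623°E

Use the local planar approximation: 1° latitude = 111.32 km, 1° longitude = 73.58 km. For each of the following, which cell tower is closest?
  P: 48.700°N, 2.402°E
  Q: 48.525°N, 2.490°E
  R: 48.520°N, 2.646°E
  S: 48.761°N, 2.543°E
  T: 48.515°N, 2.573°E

P at 48.700°N, 2.402°E:
  1: √((-0.105·111.32)² + (0.184·73.58)²) = √(136.62337 + 183.29694) = 17.886 km
  2: √((0.031·111.32)² + (0.210·73.58)²) = √(11.90885 + 238.75812) = 15.832 km
  3: √((-0.164·111.32)² + (0.221·73.58)²) = √(333.29906 + 264.42597) = 24.448 km
  → nearest: 2 (15.832 km)
Q at 48.525°N, 2.490°E:
  1: √((0.070·111.32)² + (0.096·73.58)²) = √(60.72150 + 49.89558) = 10.517 km
  2: √((0.206·111.32)² + (0.122·73.58)²) = √(525.87295 + 80.58222) = 24.626 km
  3: √((0.011·111.32)² + (0.133·73.58)²) = √(1.49945 + 95.76854) = 9.862 km
  → nearest: 3 (9.862 km)
R at 48.520°N, 2.646°E:
  1: √((0.075·111.32)² + (-0.060·73.58)²) = √(69.70580 + 19.49046) = 9.444 km
  2: √((0.211·111.32)² + (-0.034·73.58)²) = √(551.71057 + 6.25860) = 23.621 km
  3: √((0.016·111.32)² + (-0.023·73.58)²) = √(3.17239 + 2.86401) = 2.457 km
  → nearest: 3 (2.457 km)
S at 48.761°N, 2.543°E:
  1: √((-0.166·111.32)² + (0.043·73.58)²) = √(341.47788 + 10.01052) = 18.748 km
  2: √((-0.030·111.32)² + (0.069·73.58)²) = √(11.15293 + 25.77613) = 6.077 km
  3: √((-0.225·111.32)² + (0.080·73.58)²) = √(627.35221 + 34.64970) = 25.729 km
  → nearest: 2 (6.077 km)
T at 48.515°N, 2.573°E:
  1: √((0.080·111.32)² + (0.013·73.58)²) = √(79.30971 + 0.91497) = 8.957 km
  2: √((0.216·111.32)² + (0.039·73.58)²) = √(578.16780 + 8.23472) = 24.216 km
  3: √((0.021·111.32)² + (0.050·73.58)²) = √(5.46493 + 13.53504) = 4.359 km
  → nearest: 3 (4.359 km)

P→2; Q→3; R→3; S→2; T→3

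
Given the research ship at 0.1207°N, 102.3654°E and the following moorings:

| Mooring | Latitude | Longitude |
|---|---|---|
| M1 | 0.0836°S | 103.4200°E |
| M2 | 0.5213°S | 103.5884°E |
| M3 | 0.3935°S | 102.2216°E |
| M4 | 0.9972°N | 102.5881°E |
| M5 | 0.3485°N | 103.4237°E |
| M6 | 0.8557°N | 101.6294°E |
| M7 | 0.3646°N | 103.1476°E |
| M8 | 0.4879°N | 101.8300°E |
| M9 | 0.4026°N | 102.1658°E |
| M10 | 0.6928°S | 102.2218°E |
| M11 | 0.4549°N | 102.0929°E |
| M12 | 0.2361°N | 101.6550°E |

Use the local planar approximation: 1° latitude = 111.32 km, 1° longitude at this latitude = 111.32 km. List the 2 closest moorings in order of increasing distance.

M9, M11

Distances from 0.1207°N, 102.3654°E:
M1: √((-0.2043·111.32)² + (1.0546·111.32)²) = √(517.229312 + 13782.307309) = 119.5807 km
M2: √((-0.6420·111.32)² + (1.2230·111.32)²) = √(5107.594980 + 18535.286760) = 153.7624 km
M3: √((-0.5142·111.32)² + (-0.1438·111.32)²) = √(3276.502774 + 256.250173) = 59.4370 km
M4: √((0.8765·111.32)² + (0.2227·111.32)²) = √(9520.291281 + 614.591896) = 100.6722 km
M5: √((0.2278·111.32)² + (1.0583·111.32)²) = √(643.063463 + 13879.185733) = 120.5083 km
M6: √((0.7350·111.32)² + (-0.7360·111.32)²) = √(6694.545128 + 6712.773970) = 115.7900 km
M7: √((0.2439·111.32)² + (0.7822·111.32)²) = √(737.173977 + 7581.969247) = 91.2093 km
M8: √((0.3672·111.32)² + (-0.5354·111.32)²) = √(1670.904930 + 3552.246778) = 72.2714 km
M9: √((0.2819·111.32)² + (-0.1996·111.32)²) = √(984.773939 + 493.704936) = 38.4510 km
M10: √((-0.8135·111.32)² + (-0.1436·111.32)²) = √(8200.899880 + 255.537873) = 91.9589 km
M11: √((0.3342·111.32)² + (-0.2725·111.32)²) = √(1384.073923 + 920.194024) = 48.0028 km
M12: √((0.1154·111.32)² + (-0.7104·111.32)²) = √(165.028143 + 6253.919703) = 80.1183 km
Sorted: M9 (38.4510 km) < M11 (48.0028 km) < M3 (59.4370 km) < M8 (72.2714 km) < …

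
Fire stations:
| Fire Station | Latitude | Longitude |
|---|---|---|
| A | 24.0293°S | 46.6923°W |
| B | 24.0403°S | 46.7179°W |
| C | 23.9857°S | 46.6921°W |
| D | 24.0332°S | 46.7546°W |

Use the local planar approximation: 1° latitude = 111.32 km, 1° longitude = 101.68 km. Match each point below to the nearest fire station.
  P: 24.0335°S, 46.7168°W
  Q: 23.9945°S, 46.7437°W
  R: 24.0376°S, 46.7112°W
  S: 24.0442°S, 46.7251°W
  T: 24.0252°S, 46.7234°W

P at 24.0335°S, 46.7168°W:
  A: 2.5347 km
  B: 0.7652 km
  C: 5.8840 km
  D: 3.8436 km
  → nearest: B (0.7652 km)
Q at 23.9945°S, 46.7437°W:
  A: 6.5055 km
  B: 5.7338 km
  C: 5.3374 km
  D: 4.4484 km
  → nearest: D (4.4484 km)
R at 24.0376°S, 46.7112°W:
  A: 2.1323 km
  B: 0.7446 km
  C: 6.0952 km
  D: 4.4400 km
  → nearest: B (0.7446 km)
S at 24.0442°S, 46.7251°W:
  A: 3.7248 km
  B: 0.8511 km
  C: 7.3258 km
  D: 3.2399 km
  → nearest: B (0.8511 km)
T at 24.0252°S, 46.7234°W:
  A: 3.1950 km
  B: 1.7715 km
  C: 5.4280 km
  D: 3.2950 km
  → nearest: B (1.7715 km)

P→B; Q→D; R→B; S→B; T→B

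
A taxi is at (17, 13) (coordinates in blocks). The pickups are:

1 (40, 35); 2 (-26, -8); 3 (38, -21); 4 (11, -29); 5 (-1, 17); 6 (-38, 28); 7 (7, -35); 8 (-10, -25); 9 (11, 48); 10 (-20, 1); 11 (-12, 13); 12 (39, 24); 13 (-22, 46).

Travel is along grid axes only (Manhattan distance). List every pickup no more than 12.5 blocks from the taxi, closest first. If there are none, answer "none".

none

Distances from (17, 13):
1: |23| + |22| = 23 + 22 = 45 blocks
2: |-43| + |-21| = 43 + 21 = 64 blocks
3: |21| + |-34| = 21 + 34 = 55 blocks
4: |-6| + |-42| = 6 + 42 = 48 blocks
5: |-18| + |4| = 18 + 4 = 22 blocks
6: |-55| + |15| = 55 + 15 = 70 blocks
7: |-10| + |-48| = 10 + 48 = 58 blocks
8: |-27| + |-38| = 27 + 38 = 65 blocks
9: |-6| + |35| = 6 + 35 = 41 blocks
10: |-37| + |-12| = 37 + 12 = 49 blocks
11: |-29| + |0| = 29 + 0 = 29 blocks
12: |22| + |11| = 22 + 11 = 33 blocks
13: |-39| + |33| = 39 + 33 = 72 blocks
Threshold 12.5 blocks: none within range.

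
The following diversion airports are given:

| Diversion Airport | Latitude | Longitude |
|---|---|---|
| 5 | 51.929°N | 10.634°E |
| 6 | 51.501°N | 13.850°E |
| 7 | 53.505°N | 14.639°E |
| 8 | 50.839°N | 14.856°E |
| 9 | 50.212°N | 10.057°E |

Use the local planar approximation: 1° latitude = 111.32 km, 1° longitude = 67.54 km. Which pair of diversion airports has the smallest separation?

Pairwise distances:
5–6: 222.373 km
5–7: 322.410 km
5–8: 309.896 km
5–9: 195.069 km
6–7: 229.362 km
6–8: 100.236 km
6–9: 293.628 km
7–8: 297.141 km
7–9: 479.739 km
8–9: 331.554 km
Closest pair: 6–8 at 100.236 km.

6 and 8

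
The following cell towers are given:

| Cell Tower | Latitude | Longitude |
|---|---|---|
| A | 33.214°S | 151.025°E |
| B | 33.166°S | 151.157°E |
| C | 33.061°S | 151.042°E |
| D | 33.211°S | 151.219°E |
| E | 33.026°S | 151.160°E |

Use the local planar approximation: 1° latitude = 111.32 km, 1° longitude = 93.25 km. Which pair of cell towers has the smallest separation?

Pairwise distances:
B–D: 7.650 km
C–E: 11.673 km
A–B: 13.419 km
B–E: 15.587 km
B–C: 15.863 km
A–C: 17.106 km
A–D: 18.094 km
D–E: 21.316 km
C–D: 23.479 km
A–E: 24.423 km
Closest pair: B–D at 7.650 km.

B and D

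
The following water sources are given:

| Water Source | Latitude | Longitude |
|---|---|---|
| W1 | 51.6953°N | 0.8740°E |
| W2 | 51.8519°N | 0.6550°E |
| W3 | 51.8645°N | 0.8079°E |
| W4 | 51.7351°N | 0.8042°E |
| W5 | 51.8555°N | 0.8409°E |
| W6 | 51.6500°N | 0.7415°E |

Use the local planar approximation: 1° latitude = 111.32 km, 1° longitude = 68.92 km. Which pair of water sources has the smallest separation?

Pairwise distances:
W1–W2: √((0.1566·111.32)² + (-0.2190·68.92)²) = √(303.899448 + 227.813139) = 23.0589 km
W1–W3: √((0.1692·111.32)² + (-0.0661·68.92)²) = √(354.770184 + 20.753601) = 19.3784 km
W1–W4: √((0.0398·111.32)² + (-0.0698·68.92)²) = √(19.629649 + 23.142026) = 6.5400 km
W1–W5: √((0.1602·111.32)² + (-0.0331·68.92)²) = √(318.032438 + 5.204111) = 17.9788 km
W1–W6: √((-0.0453·111.32)² + (-0.1325·68.92)²) = √(25.429791 + 83.391598) = 10.4317 km
W2–W3: √((0.0126·111.32)² + (0.1529·68.92)²) = √(1.967377 + 111.046662) = 10.6308 km
W2–W4: √((-0.1168·111.32)² + (0.1492·68.92)²) = √(169.056581 + 105.737292) = 16.5769 km
W2–W5: √((0.0036·111.32)² + (0.1859·68.92)²) = √(0.160602 + 164.153186) = 12.8185 km
W2–W6: √((-0.2019·111.32)² + (0.0865·68.92)²) = √(505.148460 + 35.540436) = 23.2527 km
W3–W4: √((-0.1294·111.32)² + (-0.0037·68.92)²) = √(207.498494 + 0.065027) = 14.4071 km
W3–W5: √((-0.0090·111.32)² + (0.0330·68.92)²) = √(1.003764 + 5.172713) = 2.4853 km
W3–W6: √((-0.2145·111.32)² + (-0.0664·68.92)²) = √(570.165570 + 20.942412) = 24.3127 km
W4–W5: √((0.1204·111.32)² + (0.0367·68.92)²) = √(179.638479 + 6.397682) = 13.6395 km
W4–W6: √((-0.0851·111.32)² + (-0.0627·68.92)²) = √(89.744019 + 18.673495) = 10.4124 km
W5–W6: √((-0.2055·111.32)² + (-0.0994·68.92)²) = √(523.323272 + 46.931378) = 23.8800 km
Closest pair: W3–W5 at 2.4853 km.

W3 and W5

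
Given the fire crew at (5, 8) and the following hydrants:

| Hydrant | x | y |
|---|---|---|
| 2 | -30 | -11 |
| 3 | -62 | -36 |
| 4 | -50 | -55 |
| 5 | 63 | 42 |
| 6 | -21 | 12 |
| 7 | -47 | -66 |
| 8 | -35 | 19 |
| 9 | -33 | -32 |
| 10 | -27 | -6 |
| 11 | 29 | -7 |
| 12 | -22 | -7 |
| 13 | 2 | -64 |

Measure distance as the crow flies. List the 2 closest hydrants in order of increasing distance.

6, 11

Distances from (5, 8):
2: √((-35)² + (-19)²) = √(1225.000 + 361.000) = 39.8
3: √((-67)² + (-44)²) = √(4489.000 + 1936.000) = 80.2
4: √((-55)² + (-63)²) = √(3025.000 + 3969.000) = 83.6
5: √((58)² + (34)²) = √(3364.000 + 1156.000) = 67.2
6: √((-26)² + (4)²) = √(676.000 + 16.000) = 26.3
7: √((-52)² + (-74)²) = √(2704.000 + 5476.000) = 90.4
8: √((-40)² + (11)²) = √(1600.000 + 121.000) = 41.5
9: √((-38)² + (-40)²) = √(1444.000 + 1600.000) = 55.2
10: √((-32)² + (-14)²) = √(1024.000 + 196.000) = 34.9
11: √((24)² + (-15)²) = √(576.000 + 225.000) = 28.3
12: √((-27)² + (-15)²) = √(729.000 + 225.000) = 30.9
13: √((-3)² + (-72)²) = √(9.000 + 5184.000) = 72.1
Sorted: 6 (26.3) < 11 (28.3) < 12 (30.9) < 10 (34.9) < …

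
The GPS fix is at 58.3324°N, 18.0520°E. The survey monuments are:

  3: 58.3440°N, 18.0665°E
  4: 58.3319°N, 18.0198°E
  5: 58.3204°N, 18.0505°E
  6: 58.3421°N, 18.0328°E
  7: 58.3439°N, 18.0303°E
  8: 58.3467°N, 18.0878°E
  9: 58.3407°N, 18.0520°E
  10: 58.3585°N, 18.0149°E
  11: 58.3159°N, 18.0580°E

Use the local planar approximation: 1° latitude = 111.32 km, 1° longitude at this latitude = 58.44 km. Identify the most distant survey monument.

Distances from 58.3324°N, 18.0520°E:
3: √((0.0116·111.32)² + (0.0145·58.44)²) = √(1.667487 + 0.718053) = 1.5445 km
4: √((-0.0005·111.32)² + (-0.0322·58.44)²) = √(0.003098 + 3.541051) = 1.8826 km
5: √((-0.0120·111.32)² + (-0.0015·58.44)²) = √(1.784469 + 0.007684) = 1.3387 km
6: √((0.0097·111.32)² + (-0.0192·58.44)²) = √(1.165977 + 1.258992) = 1.5572 km
7: √((0.0115·111.32)² + (-0.0217·58.44)²) = √(1.638861 + 1.608199) = 1.8020 km
8: √((0.0143·111.32)² + (0.0358·58.44)²) = √(2.534069 + 4.377100) = 2.6289 km
9: √((0.0083·111.32)² + (0.0000·58.44)²) = √(0.853695 + 0.000000) = 0.9240 km
10: √((0.0261·111.32)² + (-0.0371·58.44)²) = √(8.441651 + 4.700762) = 3.6252 km
11: √((-0.0165·111.32)² + (0.0060·58.44)²) = √(3.373761 + 0.122948) = 1.8699 km
Maximum: 10 at 3.6252 km.

10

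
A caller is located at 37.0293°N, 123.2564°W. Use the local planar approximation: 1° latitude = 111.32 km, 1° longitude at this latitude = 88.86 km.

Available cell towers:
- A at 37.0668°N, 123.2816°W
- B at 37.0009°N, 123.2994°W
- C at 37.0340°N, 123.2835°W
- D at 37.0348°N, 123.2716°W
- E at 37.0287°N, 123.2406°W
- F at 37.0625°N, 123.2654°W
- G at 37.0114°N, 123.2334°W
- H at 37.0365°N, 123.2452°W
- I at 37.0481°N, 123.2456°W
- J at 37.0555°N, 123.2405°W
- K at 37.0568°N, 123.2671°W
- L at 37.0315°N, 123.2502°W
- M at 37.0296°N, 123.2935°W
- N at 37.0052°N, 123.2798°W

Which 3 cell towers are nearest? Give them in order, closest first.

L, H, E

Distances from 37.0293°N, 123.2564°W:
A: √((0.0375·111.32)² + (-0.0252·88.86)²) = √(17.426450 + 5.014339) = 4.7372 km
B: √((-0.0284·111.32)² + (-0.0430·88.86)²) = √(9.995006 + 14.599888) = 4.9593 km
C: √((0.0047·111.32)² + (-0.0271·88.86)²) = √(0.273742 + 5.798975) = 2.4643 km
D: √((0.0055·111.32)² + (-0.0152·88.86)²) = √(0.374862 + 1.824315) = 1.4830 km
E: √((-0.0006·111.32)² + (0.0158·88.86)²) = √(0.004461 + 1.971182) = 1.4056 km
F: √((0.0332·111.32)² + (-0.0090·88.86)²) = √(13.659115 + 0.639584) = 3.7814 km
G: √((-0.0179·111.32)² + (0.0230·88.86)²) = √(3.970566 + 4.177037) = 2.8544 km
H: √((0.0072·111.32)² + (0.0112·88.86)²) = √(0.642409 + 0.990487) = 1.2778 km
I: √((0.0188·111.32)² + (0.0108·88.86)²) = √(4.379879 + 0.921001) = 2.3024 km
J: √((0.0262·111.32)² + (0.0159·88.86)²) = √(8.506462 + 1.996213) = 3.2408 km
K: √((0.0275·111.32)² + (-0.0107·88.86)²) = √(9.371558 + 0.904024) = 3.2056 km
L: √((0.0022·111.32)² + (0.0062·88.86)²) = √(0.059978 + 0.303526) = 0.6029 km
M: √((0.0003·111.32)² + (-0.0371·88.86)²) = √(0.001115 + 10.868270) = 3.2969 km
N: √((-0.0241·111.32)² + (-0.0234·88.86)²) = √(7.197480 + 4.323588) = 3.3943 km
Sorted: L (0.6029 km) < H (1.2778 km) < E (1.4056 km) < D (1.4830 km) < I (2.3024 km) < …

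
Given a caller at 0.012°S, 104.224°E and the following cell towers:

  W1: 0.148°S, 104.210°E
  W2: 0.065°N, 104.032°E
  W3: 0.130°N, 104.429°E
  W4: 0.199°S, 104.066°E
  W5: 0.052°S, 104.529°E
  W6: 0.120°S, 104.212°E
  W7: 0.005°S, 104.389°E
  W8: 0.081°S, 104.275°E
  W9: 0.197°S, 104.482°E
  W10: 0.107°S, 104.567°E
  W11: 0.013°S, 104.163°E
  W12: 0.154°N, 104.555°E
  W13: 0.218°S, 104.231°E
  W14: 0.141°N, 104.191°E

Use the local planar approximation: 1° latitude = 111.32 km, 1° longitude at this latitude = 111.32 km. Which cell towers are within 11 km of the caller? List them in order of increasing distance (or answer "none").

Distances from 0.012°S, 104.224°E:
W1: 15.220 km
W2: 23.028 km
W3: 27.761 km
W4: 27.252 km
W5: 34.243 km
W6: 12.097 km
W7: 18.384 km
W8: 9.551 km
W9: 35.341 km
W10: 39.620 km
W11: 6.791 km
W12: 41.221 km
W13: 22.945 km
W14: 17.424 km
Threshold 11 km: W11 (6.791 km), W8 (9.551 km) are within range.

W11, W8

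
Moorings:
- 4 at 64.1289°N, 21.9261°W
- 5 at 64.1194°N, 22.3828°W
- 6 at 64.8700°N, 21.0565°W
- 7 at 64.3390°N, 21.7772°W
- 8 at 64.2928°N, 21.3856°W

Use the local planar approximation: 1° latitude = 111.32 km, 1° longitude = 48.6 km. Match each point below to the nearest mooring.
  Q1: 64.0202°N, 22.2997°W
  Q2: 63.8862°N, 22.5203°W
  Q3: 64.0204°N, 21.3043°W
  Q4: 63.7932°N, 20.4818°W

Q1 at 64.0202°N, 22.2997°W:
  4: 21.8196 km
  5: 11.7583 km
  6: 112.2481 km
  7: 43.6381 km
  8: 53.8003 km
  → nearest: 5 (11.7583 km)
Q2 at 63.8862°N, 22.5203°W:
  4: 39.5460 km
  5: 26.8061 km
  6: 130.5944 km
  7: 62.0081 km
  8: 71.3431 km
  → nearest: 5 (26.8061 km)
Q3 at 64.0204°N, 21.3043°W:
  4: 32.5438 km
  5: 53.5612 km
  6: 95.3411 km
  7: 42.2622 km
  8: 30.5799 km
  → nearest: 8 (30.5799 km)
Q4 at 63.7932°N, 20.4818°W:
  4: 79.5209 km
  5: 99.2686 km
  6: 123.0804 km
  7: 87.4934 km
  8: 70.8693 km
  → nearest: 8 (70.8693 km)

Q1→5; Q2→5; Q3→8; Q4→8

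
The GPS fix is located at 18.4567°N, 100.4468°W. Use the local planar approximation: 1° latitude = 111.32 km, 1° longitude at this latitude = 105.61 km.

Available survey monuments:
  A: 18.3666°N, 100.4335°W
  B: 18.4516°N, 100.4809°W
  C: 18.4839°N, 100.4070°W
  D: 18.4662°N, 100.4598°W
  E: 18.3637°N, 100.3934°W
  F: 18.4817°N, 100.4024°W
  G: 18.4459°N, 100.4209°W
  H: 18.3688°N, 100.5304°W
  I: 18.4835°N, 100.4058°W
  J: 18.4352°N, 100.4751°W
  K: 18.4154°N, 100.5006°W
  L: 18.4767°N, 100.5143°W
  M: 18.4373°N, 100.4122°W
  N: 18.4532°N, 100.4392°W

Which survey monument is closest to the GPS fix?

N

Distances from 18.4567°N, 100.4468°W:
A: √((-0.0901·111.32)² + (0.0133·105.61)²) = √(100.599536 + 1.972938) = 10.1278 km
B: √((-0.0051·111.32)² + (-0.0341·105.61)²) = √(0.322320 + 12.969369) = 3.6458 km
C: √((0.0272·111.32)² + (0.0398·105.61)²) = √(9.168203 + 17.667546) = 5.1803 km
D: √((0.0095·111.32)² + (-0.0130·105.61)²) = √(1.118391 + 1.884937) = 1.7330 km
E: √((-0.0930·111.32)² + (0.0534·105.61)²) = √(107.179640 + 31.804795) = 11.7892 km
F: √((0.0250·111.32)² + (0.0444·105.61)²) = √(7.745089 + 21.987509) = 5.4528 km
G: √((-0.0108·111.32)² + (0.0259·105.61)²) = √(1.445419 + 7.481861) = 2.9879 km
H: √((-0.0879·111.32)² + (-0.0836·105.61)²) = √(95.746773 + 77.951170) = 13.1795 km
I: √((0.0268·111.32)² + (0.0410·105.61)²) = √(8.900532 + 18.748987) = 5.2583 km
J: √((-0.0215·111.32)² + (-0.0283·105.61)²) = √(5.728268 + 8.932704) = 3.8290 km
K: √((-0.0413·111.32)² + (-0.0538·105.61)²) = √(21.137153 + 32.283056) = 7.3089 km
L: √((0.0200·111.32)² + (-0.0675·105.61)²) = √(4.956857 + 50.818007) = 7.4683 km
M: √((-0.0194·111.32)² + (0.0346·105.61)²) = √(4.663907 + 13.352491) = 4.2446 km
N: √((-0.0035·111.32)² + (0.0076·105.61)²) = √(0.151804 + 0.644225) = 0.8922 km
Minimum: N at 0.8922 km.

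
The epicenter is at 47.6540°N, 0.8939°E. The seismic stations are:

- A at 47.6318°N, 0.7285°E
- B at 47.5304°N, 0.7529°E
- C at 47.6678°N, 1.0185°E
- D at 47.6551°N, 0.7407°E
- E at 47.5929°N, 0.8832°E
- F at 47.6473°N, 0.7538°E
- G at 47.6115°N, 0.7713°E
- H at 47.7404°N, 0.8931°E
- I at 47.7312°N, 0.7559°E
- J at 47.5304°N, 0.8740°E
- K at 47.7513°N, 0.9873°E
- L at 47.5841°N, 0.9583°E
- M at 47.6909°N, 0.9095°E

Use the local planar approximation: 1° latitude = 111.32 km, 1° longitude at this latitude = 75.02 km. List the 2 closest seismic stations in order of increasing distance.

Distances from 47.6540°N, 0.8939°E:
A: 12.6520 km
B: 17.3552 km
C: 9.4729 km
D: 11.4937 km
E: 6.8489 km
F: 10.5367 km
G: 10.3429 km
H: 9.6182 km
I: 13.4549 km
J: 13.8399 km
K: 12.9002 km
L: 9.1591 km
M: 4.2712 km
Sorted: M (4.2712 km) < E (6.8489 km) < L (9.1591 km) < C (9.4729 km) < …

M, E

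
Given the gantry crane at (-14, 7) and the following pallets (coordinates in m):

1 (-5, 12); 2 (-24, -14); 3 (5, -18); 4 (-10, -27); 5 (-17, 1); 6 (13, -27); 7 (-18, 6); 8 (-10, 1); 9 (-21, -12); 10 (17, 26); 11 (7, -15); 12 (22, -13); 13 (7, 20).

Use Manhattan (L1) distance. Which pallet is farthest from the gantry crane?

6

Distances from (-14, 7):
1: |9| + |5| = 9 + 5 = 14 m
2: |-10| + |-21| = 10 + 21 = 31 m
3: |19| + |-25| = 19 + 25 = 44 m
4: |4| + |-34| = 4 + 34 = 38 m
5: |-3| + |-6| = 3 + 6 = 9 m
6: |27| + |-34| = 27 + 34 = 61 m
7: |-4| + |-1| = 4 + 1 = 5 m
8: |4| + |-6| = 4 + 6 = 10 m
9: |-7| + |-19| = 7 + 19 = 26 m
10: |31| + |19| = 31 + 19 = 50 m
11: |21| + |-22| = 21 + 22 = 43 m
12: |36| + |-20| = 36 + 20 = 56 m
13: |21| + |13| = 21 + 13 = 34 m
Maximum: 6 at 61 m.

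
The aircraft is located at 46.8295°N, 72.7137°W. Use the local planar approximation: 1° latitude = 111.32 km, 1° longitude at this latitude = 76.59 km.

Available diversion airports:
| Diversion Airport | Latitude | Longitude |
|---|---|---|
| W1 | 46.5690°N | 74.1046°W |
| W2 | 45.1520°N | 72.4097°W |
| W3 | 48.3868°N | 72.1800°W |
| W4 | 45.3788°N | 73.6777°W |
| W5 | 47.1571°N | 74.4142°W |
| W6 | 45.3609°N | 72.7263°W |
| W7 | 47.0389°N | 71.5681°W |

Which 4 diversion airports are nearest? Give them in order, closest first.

W7, W1, W5, W6

Distances from 46.8295°N, 72.7137°W:
W1: √((-0.2605·111.32)² + (-1.3909·76.59)²) = √(840.933881 + 11348.434446) = 110.4055 km
W2: √((-1.6775·111.32)² + (0.3040·76.59)²) = √(34871.566164 + 542.114853) = 188.1852 km
W3: √((1.5573·111.32)² + (0.5337·76.59)²) = √(30053.216676 + 1670.854161) = 178.1125 km
W4: √((-1.4507·111.32)² + (-0.9640·76.59)²) = √(26079.641517 + 5451.276449) = 177.5695 km
W5: √((0.3276·111.32)² + (-1.7005·76.59)²) = √(1329.946533 + 16962.794923) = 135.2507 km
W6: √((-1.4686·111.32)² + (-0.0126·76.59)²) = √(26727.198743 + 0.931291) = 163.4874 km
W7: √((0.2094·111.32)² + (1.1456·76.59)²) = √(543.375121 + 7698.571524) = 90.7852 km
Sorted: W7 (90.7852 km) < W1 (110.4055 km) < W5 (135.2507 km) < W6 (163.4874 km) < W4 (177.5695 km) < W3 (178.1125 km) < …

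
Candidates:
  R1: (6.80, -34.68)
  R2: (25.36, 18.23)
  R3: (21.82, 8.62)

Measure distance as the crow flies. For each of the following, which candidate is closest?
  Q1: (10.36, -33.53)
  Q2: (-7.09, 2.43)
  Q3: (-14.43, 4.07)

Q1→R1; Q2→R3; Q3→R3

Q1 at (10.36, -33.53):
  R1: √((-3.56)² + (-1.15)²) = √(12.6736 + 1.3225) = 3.74
  R2: √((15.00)² + (51.76)²) = √(225.0000 + 2679.0976) = 53.89
  R3: √((11.46)² + (42.15)²) = √(131.3316 + 1776.6225) = 43.68
  → nearest: R1 (3.74)
Q2 at (-7.09, 2.43):
  R1: √((13.89)² + (-37.11)²) = √(192.9321 + 1377.1521) = 39.62
  R2: √((32.45)² + (15.80)²) = √(1053.0025 + 249.6400) = 36.09
  R3: √((28.91)² + (6.19)²) = √(835.7881 + 38.3161) = 29.57
  → nearest: R3 (29.57)
Q3 at (-14.43, 4.07):
  R1: √((21.23)² + (-38.75)²) = √(450.7129 + 1501.5625) = 44.18
  R2: √((39.79)² + (14.16)²) = √(1583.2441 + 200.5056) = 42.23
  R3: √((36.25)² + (4.55)²) = √(1314.0625 + 20.7025) = 36.53
  → nearest: R3 (36.53)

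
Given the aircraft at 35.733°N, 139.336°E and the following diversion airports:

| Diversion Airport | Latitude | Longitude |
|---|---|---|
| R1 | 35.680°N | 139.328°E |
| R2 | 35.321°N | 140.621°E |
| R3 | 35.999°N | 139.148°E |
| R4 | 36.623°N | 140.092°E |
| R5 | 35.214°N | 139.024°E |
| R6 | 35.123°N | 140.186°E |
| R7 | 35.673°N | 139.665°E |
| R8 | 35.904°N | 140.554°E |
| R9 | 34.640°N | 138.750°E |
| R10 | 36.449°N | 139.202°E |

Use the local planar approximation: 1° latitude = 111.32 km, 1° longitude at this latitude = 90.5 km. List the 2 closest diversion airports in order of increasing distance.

R1, R7

Distances from 35.733°N, 139.336°E:
R1: √((-0.053·111.32)² + (-0.008·90.5)²) = √(34.80953 + 0.52418) = 5.944 km
R2: √((-0.412·111.32)² + (1.285·90.5)²) = √(2103.49182 + 13523.94556) = 125.010 km
R3: √((0.266·111.32)² + (-0.188·90.5)²) = √(876.81843 + 289.47620) = 34.151 km
R4: √((0.890·111.32)² + (0.756·90.5)²) = √(9815.81600 + 4681.02272) = 120.403 km
R5: √((-0.519·111.32)² + (-0.312·90.5)²) = √(3337.95987 + 797.27170) = 64.306 km
R6: √((-0.610·111.32)² + (0.850·90.5)²) = √(4611.11619 + 5917.45562) = 102.609 km
R7: √((-0.060·111.32)² + (0.329·90.5)²) = √(44.61171 + 886.52085) = 30.514 km
R8: √((0.171·111.32)² + (1.218·90.5)²) = √(362.35864 + 12150.43244) = 111.861 km
R9: √((-1.093·111.32)² + (-0.586·90.5)²) = √(14804.26053 + 2812.49909) = 132.728 km
R10: √((0.716·111.32)² + (-0.134·90.5)²) = √(6352.90615 + 147.06413) = 80.622 km
Sorted: R1 (5.944 km) < R7 (30.514 km) < R3 (34.151 km) < R5 (64.306 km) < …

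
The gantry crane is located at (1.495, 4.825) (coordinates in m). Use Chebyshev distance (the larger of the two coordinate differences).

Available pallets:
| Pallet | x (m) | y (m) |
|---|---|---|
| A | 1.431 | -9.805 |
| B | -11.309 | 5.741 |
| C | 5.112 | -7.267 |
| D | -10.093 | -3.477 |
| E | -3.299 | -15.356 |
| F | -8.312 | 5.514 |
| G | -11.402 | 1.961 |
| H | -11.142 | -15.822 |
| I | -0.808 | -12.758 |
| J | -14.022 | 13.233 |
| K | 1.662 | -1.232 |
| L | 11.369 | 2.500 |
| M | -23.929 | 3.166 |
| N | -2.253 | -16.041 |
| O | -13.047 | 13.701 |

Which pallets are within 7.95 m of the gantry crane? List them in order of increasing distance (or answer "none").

Distances from (1.495, 4.825):
A: 14.630 m
B: 12.804 m
C: 12.092 m
D: 11.588 m
E: 20.181 m
F: 9.807 m
G: 12.897 m
H: 20.647 m
I: 17.583 m
J: 15.517 m
K: 6.057 m
L: 9.874 m
M: 25.424 m
N: 20.866 m
O: 14.542 m
Threshold 7.95 m: K (6.057 m) is within range.

K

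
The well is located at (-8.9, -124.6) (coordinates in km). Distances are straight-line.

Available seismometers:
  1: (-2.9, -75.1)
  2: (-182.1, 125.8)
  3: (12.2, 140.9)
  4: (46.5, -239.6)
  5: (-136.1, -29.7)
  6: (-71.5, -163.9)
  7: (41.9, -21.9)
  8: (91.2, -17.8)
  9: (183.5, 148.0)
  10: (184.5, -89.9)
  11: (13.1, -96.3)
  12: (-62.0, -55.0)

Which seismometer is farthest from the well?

Distances from (-8.9, -124.6):
1: 49.9 km
2: 304.5 km
3: 266.3 km
4: 127.6 km
5: 158.7 km
6: 73.9 km
7: 114.6 km
8: 146.4 km
9: 333.7 km
10: 196.5 km
11: 35.8 km
12: 87.5 km
Maximum: 9 at 333.7 km.

9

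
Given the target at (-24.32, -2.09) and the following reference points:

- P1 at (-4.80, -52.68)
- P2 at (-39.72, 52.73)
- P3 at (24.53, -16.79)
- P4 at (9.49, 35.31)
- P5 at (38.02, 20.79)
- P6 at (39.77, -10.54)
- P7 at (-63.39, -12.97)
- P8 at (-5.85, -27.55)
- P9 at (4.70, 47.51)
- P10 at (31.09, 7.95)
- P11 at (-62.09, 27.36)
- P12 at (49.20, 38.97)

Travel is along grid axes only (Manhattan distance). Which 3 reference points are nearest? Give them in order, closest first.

P8, P7, P3

Distances from (-24.32, -2.09):
P1: 70.11
P2: 70.22
P3: 63.55
P4: 71.21
P5: 85.22
P6: 72.54
P7: 49.95
P8: 43.93
P9: 78.62
P10: 65.45
P11: 67.22
P12: 114.58
Sorted: P8 (43.93) < P7 (49.95) < P3 (63.55) < P10 (65.45) < P11 (67.22) < …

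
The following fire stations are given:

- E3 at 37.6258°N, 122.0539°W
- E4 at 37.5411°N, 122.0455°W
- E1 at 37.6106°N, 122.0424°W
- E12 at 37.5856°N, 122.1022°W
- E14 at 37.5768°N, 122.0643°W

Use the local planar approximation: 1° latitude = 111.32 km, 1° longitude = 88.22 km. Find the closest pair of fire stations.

E3 and E1

Pairwise distances:
E3–E4: 9.4579 km
E3–E1: 1.9729 km
E3–E12: 6.1792 km
E3–E14: 5.5313 km
E4–E1: 7.7416 km
E4–E12: 7.0399 km
E4–E14: 4.3063 km
E1–E12: 5.9646 km
E1–E14: 4.2297 km
E12–E14: 3.4841 km
Closest pair: E3–E1 at 1.9729 km.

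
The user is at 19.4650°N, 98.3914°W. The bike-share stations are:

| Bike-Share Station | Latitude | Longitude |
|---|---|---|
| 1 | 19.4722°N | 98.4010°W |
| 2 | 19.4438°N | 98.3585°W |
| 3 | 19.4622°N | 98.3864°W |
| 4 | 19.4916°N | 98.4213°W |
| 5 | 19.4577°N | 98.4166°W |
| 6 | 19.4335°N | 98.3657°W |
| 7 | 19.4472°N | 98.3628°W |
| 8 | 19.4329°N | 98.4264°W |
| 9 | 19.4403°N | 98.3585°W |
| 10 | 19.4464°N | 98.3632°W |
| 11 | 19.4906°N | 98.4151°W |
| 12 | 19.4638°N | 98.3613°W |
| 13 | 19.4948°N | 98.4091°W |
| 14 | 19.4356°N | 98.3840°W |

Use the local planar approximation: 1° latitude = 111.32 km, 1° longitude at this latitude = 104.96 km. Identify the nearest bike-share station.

3

Distances from 19.4650°N, 98.3914°W:
1: √((0.0072·111.32)² + (-0.0096·104.96)²) = √(0.642409 + 1.015290) = 1.2875 km
2: √((-0.0212·111.32)² + (0.0329·104.96)²) = √(5.569524 + 11.924480) = 4.1826 km
3: √((-0.0028·111.32)² + (0.0050·104.96)²) = √(0.097154 + 0.275415) = 0.6104 km
4: √((0.0266·111.32)² + (-0.0299·104.96)²) = √(8.768184 + 9.848952) = 4.3148 km
5: √((-0.0073·111.32)² + (-0.0252·104.96)²) = √(0.660377 + 6.995983) = 2.7670 km
6: √((-0.0315·111.32)² + (0.0257·104.96)²) = √(12.296103 + 7.276355) = 4.4241 km
7: √((-0.0178·111.32)² + (0.0286·104.96)²) = √(3.926326 + 9.011139) = 3.5969 km
8: √((-0.0321·111.32)² + (-0.0350·104.96)²) = √(12.768987 + 13.495337) = 5.1249 km
9: √((-0.0247·111.32)² + (0.0329·104.96)²) = √(7.560322 + 11.924480) = 4.4142 km
10: √((-0.0186·111.32)² + (0.0282·104.96)²) = √(4.287186 + 8.760842) = 3.6122 km
11: √((0.0256·111.32)² + (-0.0237·104.96)²) = √(8.121314 + 6.187915) = 3.7828 km
12: √((-0.0012·111.32)² + (0.0301·104.96)²) = √(0.017845 + 9.981151) = 3.1621 km
13: √((0.0298·111.32)² + (-0.0177·104.96)²) = √(11.004718 + 3.451391) = 3.8021 km
14: √((-0.0294·111.32)² + (0.0074·104.96)²) = √(10.711272 + 0.603269) = 3.3637 km
Minimum: 3 at 0.6104 km.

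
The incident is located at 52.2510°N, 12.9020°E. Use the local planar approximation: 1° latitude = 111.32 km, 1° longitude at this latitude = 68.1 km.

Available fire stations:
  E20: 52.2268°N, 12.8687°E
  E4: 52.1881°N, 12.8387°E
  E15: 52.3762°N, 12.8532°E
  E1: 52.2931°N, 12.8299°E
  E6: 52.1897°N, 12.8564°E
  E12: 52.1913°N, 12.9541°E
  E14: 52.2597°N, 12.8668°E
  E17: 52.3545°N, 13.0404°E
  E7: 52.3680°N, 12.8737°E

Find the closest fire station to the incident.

E14

Distances from 52.2510°N, 12.9020°E:
E20: 3.5214 km
E4: 8.2226 km
E15: 14.3280 km
E1: 6.7876 km
E6: 7.4973 km
E12: 7.5336 km
E14: 2.5854 km
E17: 14.8855 km
E7: 13.1663 km
Minimum: E14 at 2.5854 km.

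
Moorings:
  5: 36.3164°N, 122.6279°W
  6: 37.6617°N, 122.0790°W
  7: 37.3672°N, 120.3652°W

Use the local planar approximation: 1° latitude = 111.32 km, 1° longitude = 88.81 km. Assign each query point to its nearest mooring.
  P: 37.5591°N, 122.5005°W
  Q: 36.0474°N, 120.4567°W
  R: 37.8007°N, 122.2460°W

P→6; Q→7; R→6

P at 37.5591°N, 122.5005°W:
  5: 138.7993 km
  6: 39.1371 km
  7: 190.8354 km
  → nearest: 6 (39.1371 km)
Q at 36.0474°N, 120.4567°W:
  5: 195.1356 km
  6: 230.3291 km
  7: 147.1447 km
  → nearest: 7 (147.1447 km)
R at 37.8007°N, 122.2460°W:
  5: 168.6773 km
  6: 21.4335 km
  7: 173.8651 km
  → nearest: 6 (21.4335 km)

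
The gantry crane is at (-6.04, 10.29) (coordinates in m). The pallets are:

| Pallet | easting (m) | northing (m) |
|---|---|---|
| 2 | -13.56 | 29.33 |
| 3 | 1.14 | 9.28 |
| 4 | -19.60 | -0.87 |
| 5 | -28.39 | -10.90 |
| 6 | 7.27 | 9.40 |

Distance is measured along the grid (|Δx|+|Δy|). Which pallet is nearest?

3

Distances from (-6.04, 10.29):
2: 26.56 m
3: 8.19 m
4: 24.72 m
5: 43.54 m
6: 14.20 m
Minimum: 3 at 8.19 m.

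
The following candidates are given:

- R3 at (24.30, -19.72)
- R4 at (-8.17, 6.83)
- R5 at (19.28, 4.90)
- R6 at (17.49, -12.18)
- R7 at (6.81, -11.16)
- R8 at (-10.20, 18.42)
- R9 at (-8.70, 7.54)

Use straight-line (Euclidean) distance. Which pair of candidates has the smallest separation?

R4 and R9

Pairwise distances:
R3–R4: 41.94
R3–R5: 25.13
R3–R6: 10.16
R3–R7: 19.47
R3–R8: 51.43
R3–R9: 42.80
R4–R5: 27.52
R4–R6: 31.93
R4–R7: 23.41
R4–R8: 11.77
R4–R9: 0.89
R5–R6: 17.17
R5–R7: 20.33
R5–R8: 32.43
R5–R9: 28.10
R6–R7: 10.73
R6–R8: 41.27
R6–R9: 32.78
R7–R8: 34.12
R7–R9: 24.30
R8–R9: 10.98
Closest pair: R4–R9 at 0.89.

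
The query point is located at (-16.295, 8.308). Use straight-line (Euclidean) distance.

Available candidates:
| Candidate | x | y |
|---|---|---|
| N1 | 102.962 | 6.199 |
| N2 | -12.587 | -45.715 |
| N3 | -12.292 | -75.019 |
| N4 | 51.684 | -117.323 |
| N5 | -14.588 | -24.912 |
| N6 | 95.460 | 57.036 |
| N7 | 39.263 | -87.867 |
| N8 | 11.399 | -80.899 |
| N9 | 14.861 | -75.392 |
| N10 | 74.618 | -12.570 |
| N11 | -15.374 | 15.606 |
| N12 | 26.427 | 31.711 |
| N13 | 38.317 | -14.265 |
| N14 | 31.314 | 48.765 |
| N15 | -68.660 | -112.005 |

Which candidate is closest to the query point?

Distances from (-16.295, 8.308):
N1: 119.276
N2: 54.150
N3: 83.423
N4: 142.844
N5: 33.264
N6: 121.916
N7: 111.069
N8: 93.407
N9: 89.311
N10: 93.279
N11: 7.356
N12: 48.712
N13: 59.093
N14: 62.477
N15: 131.215
Minimum: N11 at 7.356.

N11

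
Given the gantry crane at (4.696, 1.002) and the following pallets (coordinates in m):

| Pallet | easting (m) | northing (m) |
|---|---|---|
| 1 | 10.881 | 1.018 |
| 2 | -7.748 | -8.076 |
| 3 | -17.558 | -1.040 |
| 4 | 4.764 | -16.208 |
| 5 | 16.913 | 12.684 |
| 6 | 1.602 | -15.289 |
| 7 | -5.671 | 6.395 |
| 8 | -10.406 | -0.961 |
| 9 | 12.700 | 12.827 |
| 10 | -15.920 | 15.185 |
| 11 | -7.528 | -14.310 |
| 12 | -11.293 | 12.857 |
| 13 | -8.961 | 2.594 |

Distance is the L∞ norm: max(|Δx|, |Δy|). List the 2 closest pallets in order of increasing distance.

1, 7

Distances from (4.696, 1.002):
1: max(|6.185|, |0.016|) = 6.185 m
2: max(|-12.444|, |-9.078|) = 12.444 m
3: max(|-22.254|, |-2.042|) = 22.254 m
4: max(|0.068|, |-17.210|) = 17.210 m
5: max(|12.217|, |11.682|) = 12.217 m
6: max(|-3.094|, |-16.291|) = 16.291 m
7: max(|-10.367|, |5.393|) = 10.367 m
8: max(|-15.102|, |-1.963|) = 15.102 m
9: max(|8.004|, |11.825|) = 11.825 m
10: max(|-20.616|, |14.183|) = 20.616 m
11: max(|-12.224|, |-15.312|) = 15.312 m
12: max(|-15.989|, |11.855|) = 15.989 m
13: max(|-13.657|, |1.592|) = 13.657 m
Sorted: 1 (6.185 m) < 7 (10.367 m) < 9 (11.825 m) < 5 (12.217 m) < …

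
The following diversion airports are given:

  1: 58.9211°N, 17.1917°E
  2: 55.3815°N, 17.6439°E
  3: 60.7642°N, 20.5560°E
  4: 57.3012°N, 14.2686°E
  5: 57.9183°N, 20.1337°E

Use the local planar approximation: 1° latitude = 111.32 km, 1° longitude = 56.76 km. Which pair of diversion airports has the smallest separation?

Pairwise distances:
1–5: 200.8646 km
1–4: 245.0424 km
1–3: 280.2876 km
2–4: 287.0049 km
2–5: 315.7839 km
3–5: 317.7111 km
4–5: 339.9170 km
1–2: 394.8634 km
3–4: 525.3279 km
2–3: 621.5821 km
Closest pair: 1–5 at 200.8646 km.

1 and 5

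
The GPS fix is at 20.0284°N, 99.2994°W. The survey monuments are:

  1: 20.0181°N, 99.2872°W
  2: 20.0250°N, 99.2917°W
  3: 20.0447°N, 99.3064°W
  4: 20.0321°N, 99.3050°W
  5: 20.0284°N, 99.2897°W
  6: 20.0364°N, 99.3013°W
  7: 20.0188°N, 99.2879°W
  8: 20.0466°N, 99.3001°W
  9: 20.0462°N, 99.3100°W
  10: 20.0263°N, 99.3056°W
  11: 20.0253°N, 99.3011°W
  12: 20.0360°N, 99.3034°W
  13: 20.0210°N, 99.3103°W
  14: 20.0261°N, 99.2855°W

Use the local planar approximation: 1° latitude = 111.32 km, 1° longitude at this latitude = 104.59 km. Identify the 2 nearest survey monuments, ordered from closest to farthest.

11, 10

Distances from 20.0284°N, 99.2994°W:
1: 1.7155 km
2: 0.8898 km
3: 1.9567 km
4: 0.7160 km
5: 1.0145 km
6: 0.9125 km
7: 1.6090 km
8: 2.0273 km
9: 2.2706 km
10: 0.6893 km
11: 0.3882 km
12: 0.9438 km
13: 1.4065 km
14: 1.4762 km
Sorted: 11 (0.3882 km) < 10 (0.6893 km) < 4 (0.7160 km) < 2 (0.8898 km) < …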